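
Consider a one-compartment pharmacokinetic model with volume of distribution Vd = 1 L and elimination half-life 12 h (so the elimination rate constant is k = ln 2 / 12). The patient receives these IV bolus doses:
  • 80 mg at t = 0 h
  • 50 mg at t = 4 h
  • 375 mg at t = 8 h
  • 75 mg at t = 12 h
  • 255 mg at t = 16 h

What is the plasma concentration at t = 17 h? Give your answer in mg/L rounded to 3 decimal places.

573.414 mg/L

k = ln 2 / 12 = 0.05776 per h
Dose 1 (80 mg at t=0 h): 80·exp(−0.05776·17) = 29.966 mg/L
Dose 2 (50 mg at t=4 h): 50·exp(−0.05776·13) = 23.597 mg/L
Dose 3 (375 mg at t=8 h): 375·exp(−0.05776·9) = 222.976 mg/L
Dose 4 (75 mg at t=12 h): 75·exp(−0.05776·5) = 56.187 mg/L
Dose 5 (255 mg at t=16 h): 255·exp(−0.05776·1) = 240.688 mg/L
C(17) = 29.966 + 23.597 + 222.976 + 56.187 + 240.688 = 573.414 mg/L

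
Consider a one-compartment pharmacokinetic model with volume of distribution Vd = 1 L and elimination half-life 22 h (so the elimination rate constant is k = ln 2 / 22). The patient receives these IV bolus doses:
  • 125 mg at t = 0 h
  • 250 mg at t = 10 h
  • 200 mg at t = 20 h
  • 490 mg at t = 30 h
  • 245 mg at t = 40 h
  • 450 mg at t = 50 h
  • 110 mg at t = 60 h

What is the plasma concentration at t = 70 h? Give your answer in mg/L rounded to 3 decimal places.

646.982 mg/L

k = ln 2 / 22 = 0.03151 per h
Dose 1 (125 mg at t=0 h): 125·exp(−0.03151·70) = 13.775 mg/L
Dose 2 (250 mg at t=10 h): 250·exp(−0.03151·60) = 37.753 mg/L
Dose 3 (200 mg at t=20 h): 200·exp(−0.03151·50) = 41.388 mg/L
Dose 4 (490 mg at t=30 h): 490·exp(−0.03151·40) = 138.953 mg/L
Dose 5 (245 mg at t=40 h): 245·exp(−0.03151·30) = 95.207 mg/L
Dose 6 (450 mg at t=50 h): 450·exp(−0.03151·20) = 239.634 mg/L
Dose 7 (110 mg at t=60 h): 110·exp(−0.03151·10) = 80.271 mg/L
C(70) = 13.775 + 37.753 + 41.388 + 138.953 + 95.207 + 239.634 + 80.271 = 646.982 mg/L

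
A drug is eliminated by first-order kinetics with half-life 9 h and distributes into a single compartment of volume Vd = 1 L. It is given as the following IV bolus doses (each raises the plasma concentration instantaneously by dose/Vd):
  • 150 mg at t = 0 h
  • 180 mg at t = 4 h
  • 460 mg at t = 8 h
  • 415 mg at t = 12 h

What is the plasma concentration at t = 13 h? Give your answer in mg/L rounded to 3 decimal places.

842.335 mg/L

k = ln 2 / 9 = 0.07702 per h
Dose 1 (150 mg at t=0 h): 150·exp(−0.07702·13) = 55.115 mg/L
Dose 2 (180 mg at t=4 h): 180·exp(−0.07702·9) = 90.000 mg/L
Dose 3 (460 mg at t=8 h): 460·exp(−0.07702·5) = 312.982 mg/L
Dose 4 (415 mg at t=12 h): 415·exp(−0.07702·1) = 384.238 mg/L
C(13) = 55.115 + 90.000 + 312.982 + 384.238 = 842.335 mg/L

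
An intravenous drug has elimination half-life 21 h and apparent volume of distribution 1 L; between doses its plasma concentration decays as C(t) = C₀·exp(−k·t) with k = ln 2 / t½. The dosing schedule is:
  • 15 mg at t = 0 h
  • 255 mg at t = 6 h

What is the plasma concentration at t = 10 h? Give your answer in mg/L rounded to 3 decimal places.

234.244 mg/L

k = ln 2 / 21 = 0.03301 per h
Dose 1 (15 mg at t=0 h): 15·exp(−0.03301·10) = 10.783 mg/L
Dose 2 (255 mg at t=6 h): 255·exp(−0.03301·4) = 223.461 mg/L
C(10) = 10.783 + 223.461 = 234.244 mg/L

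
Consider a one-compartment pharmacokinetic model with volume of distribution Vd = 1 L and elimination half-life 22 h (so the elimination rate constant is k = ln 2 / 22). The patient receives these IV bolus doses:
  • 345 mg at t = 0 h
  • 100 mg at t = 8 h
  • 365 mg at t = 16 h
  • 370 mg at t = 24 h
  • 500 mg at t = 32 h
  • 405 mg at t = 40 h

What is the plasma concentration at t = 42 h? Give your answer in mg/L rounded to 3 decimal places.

k = ln 2 / 22 = 0.03151 per h
Dose 1 (345 mg at t=0 h): 345·exp(−0.03151·42) = 91.860 mg/L
Dose 2 (100 mg at t=8 h): 100·exp(−0.03151·34) = 34.259 mg/L
Dose 3 (365 mg at t=16 h): 365·exp(−0.03151·26) = 160.890 mg/L
Dose 4 (370 mg at t=24 h): 370·exp(−0.03151·18) = 209.848 mg/L
Dose 5 (500 mg at t=32 h): 500·exp(−0.03151·10) = 364.870 mg/L
Dose 6 (405 mg at t=40 h): 405·exp(−0.03151·2) = 380.267 mg/L
C(42) = 91.860 + 34.259 + 160.890 + 209.848 + 364.870 + 380.267 = 1241.994 mg/L

1241.994 mg/L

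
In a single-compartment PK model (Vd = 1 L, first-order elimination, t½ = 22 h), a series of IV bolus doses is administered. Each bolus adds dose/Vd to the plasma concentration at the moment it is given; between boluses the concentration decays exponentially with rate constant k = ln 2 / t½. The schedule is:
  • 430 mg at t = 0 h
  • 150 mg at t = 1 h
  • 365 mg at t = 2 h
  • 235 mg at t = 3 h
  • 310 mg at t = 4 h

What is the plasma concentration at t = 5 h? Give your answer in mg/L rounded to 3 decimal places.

1352.680 mg/L

k = ln 2 / 22 = 0.03151 per h
Dose 1 (430 mg at t=0 h): 430·exp(−0.03151·5) = 367.327 mg/L
Dose 2 (150 mg at t=1 h): 150·exp(−0.03151·4) = 132.239 mg/L
Dose 3 (365 mg at t=2 h): 365·exp(−0.03151·3) = 332.080 mg/L
Dose 4 (235 mg at t=3 h): 235·exp(−0.03151·2) = 220.649 mg/L
Dose 5 (310 mg at t=4 h): 310·exp(−0.03151·1) = 300.385 mg/L
C(5) = 367.327 + 132.239 + 332.080 + 220.649 + 300.385 = 1352.680 mg/L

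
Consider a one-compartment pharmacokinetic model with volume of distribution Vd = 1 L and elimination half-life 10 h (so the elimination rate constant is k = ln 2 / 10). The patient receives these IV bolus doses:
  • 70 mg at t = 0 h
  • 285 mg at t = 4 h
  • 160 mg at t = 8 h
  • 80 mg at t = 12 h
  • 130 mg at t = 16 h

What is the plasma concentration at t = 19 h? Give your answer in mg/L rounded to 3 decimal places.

349.000 mg/L

k = ln 2 / 10 = 0.06931 per h
Dose 1 (70 mg at t=0 h): 70·exp(−0.06931·19) = 18.756 mg/L
Dose 2 (285 mg at t=4 h): 285·exp(−0.06931·15) = 100.763 mg/L
Dose 3 (160 mg at t=8 h): 160·exp(−0.06931·11) = 74.643 mg/L
Dose 4 (80 mg at t=12 h): 80·exp(−0.06931·7) = 49.246 mg/L
Dose 5 (130 mg at t=16 h): 130·exp(−0.06931·3) = 105.593 mg/L
C(19) = 18.756 + 100.763 + 74.643 + 49.246 + 105.593 = 349.000 mg/L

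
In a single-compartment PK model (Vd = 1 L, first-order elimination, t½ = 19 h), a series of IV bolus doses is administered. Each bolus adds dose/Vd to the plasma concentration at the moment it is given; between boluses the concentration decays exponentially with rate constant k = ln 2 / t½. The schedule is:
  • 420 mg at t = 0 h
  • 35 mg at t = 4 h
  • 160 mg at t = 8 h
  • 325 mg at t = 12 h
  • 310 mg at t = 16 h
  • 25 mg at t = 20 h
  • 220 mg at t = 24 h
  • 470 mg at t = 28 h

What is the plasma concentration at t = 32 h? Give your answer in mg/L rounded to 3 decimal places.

k = ln 2 / 19 = 0.03648 per h
Dose 1 (420 mg at t=0 h): 420·exp(−0.03648·32) = 130.693 mg/L
Dose 2 (35 mg at t=4 h): 35·exp(−0.03648·28) = 12.602 mg/L
Dose 3 (160 mg at t=8 h): 160·exp(−0.03648·24) = 66.661 mg/L
Dose 4 (325 mg at t=12 h): 325·exp(−0.03648·20) = 156.679 mg/L
Dose 5 (310 mg at t=16 h): 310·exp(−0.03648·16) = 172.927 mg/L
Dose 6 (25 mg at t=20 h): 25·exp(−0.03648·12) = 16.137 mg/L
Dose 7 (220 mg at t=24 h): 220·exp(−0.03648·8) = 164.313 mg/L
Dose 8 (470 mg at t=28 h): 470·exp(−0.03648·4) = 406.184 mg/L
C(32) = 130.693 + 12.602 + 66.661 + 156.679 + 172.927 + 16.137 + 164.313 + 406.184 = 1126.196 mg/L

1126.196 mg/L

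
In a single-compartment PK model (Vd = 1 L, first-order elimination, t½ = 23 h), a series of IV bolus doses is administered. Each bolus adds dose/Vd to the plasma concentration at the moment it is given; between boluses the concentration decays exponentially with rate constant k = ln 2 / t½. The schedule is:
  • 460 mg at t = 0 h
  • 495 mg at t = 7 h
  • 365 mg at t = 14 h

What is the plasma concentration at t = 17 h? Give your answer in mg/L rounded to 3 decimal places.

k = ln 2 / 23 = 0.03014 per h
Dose 1 (460 mg at t=0 h): 460·exp(−0.03014·17) = 275.586 mg/L
Dose 2 (495 mg at t=7 h): 495·exp(−0.03014·10) = 366.204 mg/L
Dose 3 (365 mg at t=14 h): 365·exp(−0.03014·3) = 333.448 mg/L
C(17) = 275.586 + 366.204 + 333.448 = 975.238 mg/L

975.238 mg/L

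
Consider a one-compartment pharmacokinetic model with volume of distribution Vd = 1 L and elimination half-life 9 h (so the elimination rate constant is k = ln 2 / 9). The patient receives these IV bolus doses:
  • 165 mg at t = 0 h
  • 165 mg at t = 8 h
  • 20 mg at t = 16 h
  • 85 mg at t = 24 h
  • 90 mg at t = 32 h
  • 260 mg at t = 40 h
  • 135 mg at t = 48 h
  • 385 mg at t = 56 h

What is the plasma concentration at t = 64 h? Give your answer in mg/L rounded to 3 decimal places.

303.687 mg/L

k = ln 2 / 9 = 0.07702 per h
Dose 1 (165 mg at t=0 h): 165·exp(−0.07702·64) = 1.194 mg/L
Dose 2 (165 mg at t=8 h): 165·exp(−0.07702·56) = 2.210 mg/L
Dose 3 (20 mg at t=16 h): 20·exp(−0.07702·48) = 0.496 mg/L
Dose 4 (85 mg at t=24 h): 85·exp(−0.07702·40) = 3.904 mg/L
Dose 5 (90 mg at t=32 h): 90·exp(−0.07702·32) = 7.654 mg/L
Dose 6 (260 mg at t=40 h): 260·exp(−0.07702·24) = 40.947 mg/L
Dose 7 (135 mg at t=48 h): 135·exp(−0.07702·16) = 39.370 mg/L
Dose 8 (385 mg at t=56 h): 385·exp(−0.07702·8) = 207.911 mg/L
C(64) = 1.194 + 2.210 + 0.496 + 3.904 + 7.654 + 40.947 + 39.370 + 207.911 = 303.687 mg/L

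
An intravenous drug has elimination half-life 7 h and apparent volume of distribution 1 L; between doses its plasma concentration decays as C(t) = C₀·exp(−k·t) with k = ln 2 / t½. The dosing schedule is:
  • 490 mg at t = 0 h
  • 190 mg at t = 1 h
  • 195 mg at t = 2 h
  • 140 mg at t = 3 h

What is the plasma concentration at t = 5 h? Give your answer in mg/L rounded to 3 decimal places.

686.250 mg/L

k = ln 2 / 7 = 0.09902 per h
Dose 1 (490 mg at t=0 h): 490·exp(−0.09902·5) = 298.658 mg/L
Dose 2 (190 mg at t=1 h): 190·exp(−0.09902·4) = 127.861 mg/L
Dose 3 (195 mg at t=2 h): 195·exp(−0.09902·3) = 144.884 mg/L
Dose 4 (140 mg at t=3 h): 140·exp(−0.09902·2) = 114.847 mg/L
C(5) = 298.658 + 127.861 + 144.884 + 114.847 = 686.250 mg/L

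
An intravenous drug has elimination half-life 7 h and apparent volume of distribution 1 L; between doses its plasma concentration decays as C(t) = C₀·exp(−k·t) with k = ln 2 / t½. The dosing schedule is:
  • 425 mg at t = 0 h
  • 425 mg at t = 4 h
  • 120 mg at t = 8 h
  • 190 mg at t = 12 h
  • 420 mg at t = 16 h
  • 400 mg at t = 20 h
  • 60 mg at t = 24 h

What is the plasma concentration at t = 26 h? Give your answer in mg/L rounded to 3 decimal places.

k = ln 2 / 7 = 0.09902 per h
Dose 1 (425 mg at t=0 h): 425·exp(−0.09902·26) = 32.380 mg/L
Dose 2 (425 mg at t=4 h): 425·exp(−0.09902·22) = 48.117 mg/L
Dose 3 (120 mg at t=8 h): 120·exp(−0.09902·18) = 20.189 mg/L
Dose 4 (190 mg at t=12 h): 190·exp(−0.09902·14) = 47.500 mg/L
Dose 5 (420 mg at t=16 h): 420·exp(−0.09902·10) = 156.029 mg/L
Dose 6 (400 mg at t=20 h): 400·exp(−0.09902·6) = 220.818 mg/L
Dose 7 (60 mg at t=24 h): 60·exp(−0.09902·2) = 49.220 mg/L
C(26) = 32.380 + 48.117 + 20.189 + 47.500 + 156.029 + 220.818 + 49.220 = 574.253 mg/L

574.253 mg/L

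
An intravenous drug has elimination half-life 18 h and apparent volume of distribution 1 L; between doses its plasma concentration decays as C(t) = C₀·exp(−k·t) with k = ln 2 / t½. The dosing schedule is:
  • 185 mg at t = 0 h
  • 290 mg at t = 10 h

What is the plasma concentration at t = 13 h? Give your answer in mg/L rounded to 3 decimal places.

370.501 mg/L

k = ln 2 / 18 = 0.03851 per h
Dose 1 (185 mg at t=0 h): 185·exp(−0.03851·13) = 112.140 mg/L
Dose 2 (290 mg at t=10 h): 290·exp(−0.03851·3) = 258.361 mg/L
C(13) = 112.140 + 258.361 = 370.501 mg/L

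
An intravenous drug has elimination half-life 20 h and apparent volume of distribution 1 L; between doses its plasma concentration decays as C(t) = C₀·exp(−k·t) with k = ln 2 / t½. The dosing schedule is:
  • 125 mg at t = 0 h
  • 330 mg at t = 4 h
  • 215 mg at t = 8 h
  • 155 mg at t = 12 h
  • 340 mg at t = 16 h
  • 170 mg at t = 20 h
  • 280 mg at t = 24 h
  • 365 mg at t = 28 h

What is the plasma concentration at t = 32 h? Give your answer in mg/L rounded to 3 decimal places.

1174.754 mg/L

k = ln 2 / 20 = 0.03466 per h
Dose 1 (125 mg at t=0 h): 125·exp(−0.03466·32) = 41.235 mg/L
Dose 2 (330 mg at t=4 h): 330·exp(−0.03466·28) = 125.047 mg/L
Dose 3 (215 mg at t=8 h): 215·exp(−0.03466·24) = 93.584 mg/L
Dose 4 (155 mg at t=12 h): 155·exp(−0.03466·20) = 77.500 mg/L
Dose 5 (340 mg at t=16 h): 340·exp(−0.03466·16) = 195.279 mg/L
Dose 6 (170 mg at t=20 h): 170·exp(−0.03466·12) = 112.158 mg/L
Dose 7 (280 mg at t=24 h): 280·exp(−0.03466·8) = 212.200 mg/L
Dose 8 (365 mg at t=28 h): 365·exp(−0.03466·4) = 317.751 mg/L
C(32) = 41.235 + 125.047 + 93.584 + 77.500 + 195.279 + 112.158 + 212.200 + 317.751 = 1174.754 mg/L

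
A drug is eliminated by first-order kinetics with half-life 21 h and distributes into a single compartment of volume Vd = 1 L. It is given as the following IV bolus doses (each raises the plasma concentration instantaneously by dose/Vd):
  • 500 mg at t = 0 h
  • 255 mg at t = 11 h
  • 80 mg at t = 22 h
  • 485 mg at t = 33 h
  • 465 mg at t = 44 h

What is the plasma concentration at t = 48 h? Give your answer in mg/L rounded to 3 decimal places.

k = ln 2 / 21 = 0.03301 per h
Dose 1 (500 mg at t=0 h): 500·exp(−0.03301·48) = 102.542 mg/L
Dose 2 (255 mg at t=11 h): 255·exp(−0.03301·37) = 75.189 mg/L
Dose 3 (80 mg at t=22 h): 80·exp(−0.03301·26) = 33.915 mg/L
Dose 4 (485 mg at t=33 h): 485·exp(−0.03301·15) = 295.611 mg/L
Dose 5 (465 mg at t=44 h): 465·exp(−0.03301·4) = 407.487 mg/L
C(48) = 102.542 + 75.189 + 33.915 + 295.611 + 407.487 = 914.743 mg/L

914.743 mg/L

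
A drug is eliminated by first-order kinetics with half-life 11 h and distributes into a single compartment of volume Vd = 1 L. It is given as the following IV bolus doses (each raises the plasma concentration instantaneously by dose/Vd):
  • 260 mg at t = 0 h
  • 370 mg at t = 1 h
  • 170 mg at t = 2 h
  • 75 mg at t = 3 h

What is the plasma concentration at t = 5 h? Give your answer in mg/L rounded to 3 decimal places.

684.135 mg/L

k = ln 2 / 11 = 0.06301 per h
Dose 1 (260 mg at t=0 h): 260·exp(−0.06301·5) = 189.732 mg/L
Dose 2 (370 mg at t=1 h): 370·exp(−0.06301·4) = 287.565 mg/L
Dose 3 (170 mg at t=2 h): 170·exp(−0.06301·3) = 140.718 mg/L
Dose 4 (75 mg at t=3 h): 75·exp(−0.06301·2) = 66.119 mg/L
C(5) = 189.732 + 287.565 + 140.718 + 66.119 = 684.135 mg/L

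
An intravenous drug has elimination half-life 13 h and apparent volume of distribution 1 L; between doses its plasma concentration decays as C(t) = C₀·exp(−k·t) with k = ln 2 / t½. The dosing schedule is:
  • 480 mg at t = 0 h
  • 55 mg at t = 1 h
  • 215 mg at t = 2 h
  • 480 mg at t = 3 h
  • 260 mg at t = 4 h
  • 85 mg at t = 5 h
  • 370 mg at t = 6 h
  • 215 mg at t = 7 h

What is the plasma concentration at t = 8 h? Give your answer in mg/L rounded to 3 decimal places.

1693.907 mg/L

k = ln 2 / 13 = 0.05332 per h
Dose 1 (480 mg at t=0 h): 480·exp(−0.05332·8) = 313.323 mg/L
Dose 2 (55 mg at t=1 h): 55·exp(−0.05332·7) = 37.868 mg/L
Dose 3 (215 mg at t=2 h): 215·exp(−0.05332·6) = 156.135 mg/L
Dose 4 (480 mg at t=3 h): 480·exp(−0.05332·5) = 367.672 mg/L
Dose 5 (260 mg at t=4 h): 260·exp(−0.05332·4) = 210.063 mg/L
Dose 6 (85 mg at t=5 h): 85·exp(−0.05332·3) = 72.435 mg/L
Dose 7 (370 mg at t=6 h): 370·exp(−0.05332·2) = 332.575 mg/L
Dose 8 (215 mg at t=7 h): 215·exp(−0.05332·1) = 203.837 mg/L
C(8) = 313.323 + 37.868 + 156.135 + 367.672 + 210.063 + 72.435 + 332.575 + 203.837 = 1693.907 mg/L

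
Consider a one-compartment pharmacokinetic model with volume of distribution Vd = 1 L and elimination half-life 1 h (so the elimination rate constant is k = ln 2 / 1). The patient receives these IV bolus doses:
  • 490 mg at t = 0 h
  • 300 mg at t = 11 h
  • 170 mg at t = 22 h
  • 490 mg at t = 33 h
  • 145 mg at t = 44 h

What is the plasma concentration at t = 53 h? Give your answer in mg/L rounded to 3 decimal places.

k = ln 2 / 1 = 0.69315 per h
Dose 1 (490 mg at t=0 h): 490·exp(−0.69315·53) = 0.000 mg/L
Dose 2 (300 mg at t=11 h): 300·exp(−0.69315·42) = 0.000 mg/L
Dose 3 (170 mg at t=22 h): 170·exp(−0.69315·31) = 0.000 mg/L
Dose 4 (490 mg at t=33 h): 490·exp(−0.69315·20) = 0.000 mg/L
Dose 5 (145 mg at t=44 h): 145·exp(−0.69315·9) = 0.283 mg/L
C(53) = 0.000 + 0.000 + 0.000 + 0.000 + 0.283 = 0.284 mg/L

0.284 mg/L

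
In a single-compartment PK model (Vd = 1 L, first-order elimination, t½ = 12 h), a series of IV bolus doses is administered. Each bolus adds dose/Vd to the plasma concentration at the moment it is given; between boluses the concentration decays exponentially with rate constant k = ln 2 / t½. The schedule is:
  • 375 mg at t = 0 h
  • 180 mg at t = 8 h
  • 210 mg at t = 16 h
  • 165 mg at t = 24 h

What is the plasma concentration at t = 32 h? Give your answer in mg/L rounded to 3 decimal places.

291.341 mg/L

k = ln 2 / 12 = 0.05776 per h
Dose 1 (375 mg at t=0 h): 375·exp(−0.05776·32) = 59.059 mg/L
Dose 2 (180 mg at t=8 h): 180·exp(−0.05776·24) = 45.000 mg/L
Dose 3 (210 mg at t=16 h): 210·exp(−0.05776·16) = 83.339 mg/L
Dose 4 (165 mg at t=24 h): 165·exp(−0.05776·8) = 103.943 mg/L
C(32) = 59.059 + 45.000 + 83.339 + 103.943 = 291.341 mg/L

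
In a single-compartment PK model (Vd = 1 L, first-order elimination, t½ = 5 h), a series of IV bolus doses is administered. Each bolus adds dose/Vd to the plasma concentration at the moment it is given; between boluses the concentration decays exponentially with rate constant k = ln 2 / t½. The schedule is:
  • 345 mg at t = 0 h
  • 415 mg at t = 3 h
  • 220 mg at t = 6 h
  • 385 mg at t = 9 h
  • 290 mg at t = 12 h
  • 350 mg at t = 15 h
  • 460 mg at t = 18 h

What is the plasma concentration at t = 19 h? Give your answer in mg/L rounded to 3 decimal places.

k = ln 2 / 5 = 0.13863 per h
Dose 1 (345 mg at t=0 h): 345·exp(−0.13863·19) = 24.769 mg/L
Dose 2 (415 mg at t=3 h): 415·exp(−0.13863·16) = 45.160 mg/L
Dose 3 (220 mg at t=6 h): 220·exp(−0.13863·13) = 36.286 mg/L
Dose 4 (385 mg at t=9 h): 385·exp(−0.13863·10) = 96.250 mg/L
Dose 5 (290 mg at t=12 h): 290·exp(−0.13863·7) = 109.889 mg/L
Dose 6 (350 mg at t=15 h): 350·exp(−0.13863·4) = 201.022 mg/L
Dose 7 (460 mg at t=18 h): 460·exp(−0.13863·1) = 400.453 mg/L
C(19) = 24.769 + 45.160 + 36.286 + 96.250 + 109.889 + 201.022 + 400.453 = 913.830 mg/L

913.830 mg/L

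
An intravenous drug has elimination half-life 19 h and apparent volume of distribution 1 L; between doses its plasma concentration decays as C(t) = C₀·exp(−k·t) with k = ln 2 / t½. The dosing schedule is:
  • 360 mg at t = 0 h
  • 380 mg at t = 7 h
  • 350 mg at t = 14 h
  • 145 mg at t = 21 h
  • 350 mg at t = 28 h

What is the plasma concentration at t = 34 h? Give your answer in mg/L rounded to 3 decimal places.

k = ln 2 / 19 = 0.03648 per h
Dose 1 (360 mg at t=0 h): 360·exp(−0.03648·34) = 104.140 mg/L
Dose 2 (380 mg at t=7 h): 380·exp(−0.03648·27) = 141.907 mg/L
Dose 3 (350 mg at t=14 h): 350·exp(−0.03648·20) = 168.731 mg/L
Dose 4 (145 mg at t=21 h): 145·exp(−0.03648·13) = 90.240 mg/L
Dose 5 (350 mg at t=28 h): 350·exp(−0.03648·6) = 281.194 mg/L
C(34) = 104.140 + 141.907 + 168.731 + 90.240 + 281.194 = 786.212 mg/L

786.212 mg/L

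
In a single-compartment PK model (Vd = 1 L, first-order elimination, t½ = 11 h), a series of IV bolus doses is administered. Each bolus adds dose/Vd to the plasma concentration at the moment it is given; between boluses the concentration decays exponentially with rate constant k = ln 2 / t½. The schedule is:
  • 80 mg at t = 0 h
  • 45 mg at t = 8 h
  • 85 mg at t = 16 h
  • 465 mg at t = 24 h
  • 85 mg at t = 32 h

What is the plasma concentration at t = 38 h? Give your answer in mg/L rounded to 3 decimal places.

286.035 mg/L

k = ln 2 / 11 = 0.06301 per h
Dose 1 (80 mg at t=0 h): 80·exp(−0.06301·38) = 7.297 mg/L
Dose 2 (45 mg at t=8 h): 45·exp(−0.06301·30) = 6.796 mg/L
Dose 3 (85 mg at t=16 h): 85·exp(−0.06301·22) = 21.250 mg/L
Dose 4 (465 mg at t=24 h): 465·exp(−0.06301·14) = 192.453 mg/L
Dose 5 (85 mg at t=32 h): 85·exp(−0.06301·6) = 58.240 mg/L
C(38) = 7.297 + 6.796 + 21.250 + 192.453 + 58.240 = 286.035 mg/L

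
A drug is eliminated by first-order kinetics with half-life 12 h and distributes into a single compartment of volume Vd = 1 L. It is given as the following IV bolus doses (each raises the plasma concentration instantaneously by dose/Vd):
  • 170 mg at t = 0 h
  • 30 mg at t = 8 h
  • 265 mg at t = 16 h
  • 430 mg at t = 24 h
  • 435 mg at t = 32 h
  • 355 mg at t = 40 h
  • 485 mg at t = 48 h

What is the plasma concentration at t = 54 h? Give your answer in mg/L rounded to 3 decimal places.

738.292 mg/L

k = ln 2 / 12 = 0.05776 per h
Dose 1 (170 mg at t=0 h): 170·exp(−0.05776·54) = 7.513 mg/L
Dose 2 (30 mg at t=8 h): 30·exp(−0.05776·46) = 2.105 mg/L
Dose 3 (265 mg at t=16 h): 265·exp(−0.05776·38) = 29.511 mg/L
Dose 4 (430 mg at t=24 h): 430·exp(−0.05776·30) = 76.014 mg/L
Dose 5 (435 mg at t=32 h): 435·exp(−0.05776·22) = 122.068 mg/L
Dose 6 (355 mg at t=40 h): 355·exp(−0.05776·14) = 158.135 mg/L
Dose 7 (485 mg at t=48 h): 485·exp(−0.05776·6) = 342.947 mg/L
C(54) = 7.513 + 2.105 + 29.511 + 76.014 + 122.068 + 158.135 + 342.947 = 738.292 mg/L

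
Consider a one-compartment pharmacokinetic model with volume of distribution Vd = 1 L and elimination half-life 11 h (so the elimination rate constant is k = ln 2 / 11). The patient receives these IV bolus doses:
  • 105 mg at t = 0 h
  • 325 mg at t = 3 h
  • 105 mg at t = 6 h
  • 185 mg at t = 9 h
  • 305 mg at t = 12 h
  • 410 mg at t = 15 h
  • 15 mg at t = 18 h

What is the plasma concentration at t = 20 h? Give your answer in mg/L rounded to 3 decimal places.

773.725 mg/L

k = ln 2 / 11 = 0.06301 per h
Dose 1 (105 mg at t=0 h): 105·exp(−0.06301·20) = 29.776 mg/L
Dose 2 (325 mg at t=3 h): 325·exp(−0.06301·17) = 111.341 mg/L
Dose 3 (105 mg at t=6 h): 105·exp(−0.06301·14) = 43.457 mg/L
Dose 4 (185 mg at t=9 h): 185·exp(−0.06301·11) = 92.500 mg/L
Dose 5 (305 mg at t=12 h): 305·exp(−0.06301·8) = 184.234 mg/L
Dose 6 (410 mg at t=15 h): 410·exp(−0.06301·5) = 299.193 mg/L
Dose 7 (15 mg at t=18 h): 15·exp(−0.06301·2) = 13.224 mg/L
C(20) = 29.776 + 111.341 + 43.457 + 92.500 + 184.234 + 299.193 + 13.224 = 773.725 mg/L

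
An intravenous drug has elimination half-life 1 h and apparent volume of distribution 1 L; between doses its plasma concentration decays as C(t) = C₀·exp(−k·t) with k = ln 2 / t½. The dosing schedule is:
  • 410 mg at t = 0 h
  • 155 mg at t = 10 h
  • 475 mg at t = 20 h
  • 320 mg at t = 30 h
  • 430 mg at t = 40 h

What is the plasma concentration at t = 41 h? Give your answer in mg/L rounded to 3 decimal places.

k = ln 2 / 1 = 0.69315 per h
Dose 1 (410 mg at t=0 h): 410·exp(−0.69315·41) = 0.000 mg/L
Dose 2 (155 mg at t=10 h): 155·exp(−0.69315·31) = 0.000 mg/L
Dose 3 (475 mg at t=20 h): 475·exp(−0.69315·21) = 0.000 mg/L
Dose 4 (320 mg at t=30 h): 320·exp(−0.69315·11) = 0.156 mg/L
Dose 5 (430 mg at t=40 h): 430·exp(−0.69315·1) = 215.000 mg/L
C(41) = 0.000 + 0.000 + 0.000 + 0.156 + 215.000 = 215.156 mg/L

215.156 mg/L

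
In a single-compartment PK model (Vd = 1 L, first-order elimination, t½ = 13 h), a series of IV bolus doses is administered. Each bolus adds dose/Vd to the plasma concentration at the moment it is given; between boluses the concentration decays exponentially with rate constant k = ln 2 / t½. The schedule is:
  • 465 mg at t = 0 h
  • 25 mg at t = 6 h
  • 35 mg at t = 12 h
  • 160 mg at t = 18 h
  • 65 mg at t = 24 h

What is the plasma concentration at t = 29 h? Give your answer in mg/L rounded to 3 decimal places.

259.330 mg/L

k = ln 2 / 13 = 0.05332 per h
Dose 1 (465 mg at t=0 h): 465·exp(−0.05332·29) = 99.066 mg/L
Dose 2 (25 mg at t=6 h): 25·exp(−0.05332·23) = 7.334 mg/L
Dose 3 (35 mg at t=12 h): 35·exp(−0.05332·17) = 14.139 mg/L
Dose 4 (160 mg at t=18 h): 160·exp(−0.05332·11) = 89.003 mg/L
Dose 5 (65 mg at t=24 h): 65·exp(−0.05332·5) = 49.789 mg/L
C(29) = 99.066 + 7.334 + 14.139 + 89.003 + 49.789 = 259.330 mg/L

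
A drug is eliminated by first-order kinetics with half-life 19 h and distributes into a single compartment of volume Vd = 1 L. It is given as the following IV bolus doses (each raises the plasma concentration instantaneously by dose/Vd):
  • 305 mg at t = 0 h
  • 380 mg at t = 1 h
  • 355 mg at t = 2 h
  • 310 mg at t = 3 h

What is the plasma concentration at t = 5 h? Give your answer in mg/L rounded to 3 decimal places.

1188.934 mg/L

k = ln 2 / 19 = 0.03648 per h
Dose 1 (305 mg at t=0 h): 305·exp(−0.03648·5) = 254.145 mg/L
Dose 2 (380 mg at t=1 h): 380·exp(−0.03648·4) = 328.404 mg/L
Dose 3 (355 mg at t=2 h): 355·exp(−0.03648·3) = 318.198 mg/L
Dose 4 (310 mg at t=3 h): 310·exp(−0.03648·2) = 288.187 mg/L
C(5) = 254.145 + 328.404 + 318.198 + 288.187 = 1188.934 mg/L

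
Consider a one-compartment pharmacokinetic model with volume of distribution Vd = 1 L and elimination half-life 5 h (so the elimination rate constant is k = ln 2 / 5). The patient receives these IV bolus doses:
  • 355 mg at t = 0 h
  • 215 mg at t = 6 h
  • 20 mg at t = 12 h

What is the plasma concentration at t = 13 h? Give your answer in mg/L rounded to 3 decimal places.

k = ln 2 / 5 = 0.13863 per h
Dose 1 (355 mg at t=0 h): 355·exp(−0.13863·13) = 58.553 mg/L
Dose 2 (215 mg at t=6 h): 215·exp(−0.13863·7) = 81.470 mg/L
Dose 3 (20 mg at t=12 h): 20·exp(−0.13863·1) = 17.411 mg/L
C(13) = 58.553 + 81.470 + 17.411 = 157.434 mg/L

157.434 mg/L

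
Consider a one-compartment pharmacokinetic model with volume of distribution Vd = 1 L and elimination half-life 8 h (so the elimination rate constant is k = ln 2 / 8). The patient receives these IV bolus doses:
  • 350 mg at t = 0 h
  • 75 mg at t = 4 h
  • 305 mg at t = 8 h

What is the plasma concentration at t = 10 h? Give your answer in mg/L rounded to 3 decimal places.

k = ln 2 / 8 = 0.08664 per h
Dose 1 (350 mg at t=0 h): 350·exp(−0.08664·10) = 147.157 mg/L
Dose 2 (75 mg at t=4 h): 75·exp(−0.08664·6) = 44.595 mg/L
Dose 3 (305 mg at t=8 h): 305·exp(−0.08664·2) = 256.473 mg/L
C(10) = 147.157 + 44.595 + 256.473 = 448.226 mg/L

448.226 mg/L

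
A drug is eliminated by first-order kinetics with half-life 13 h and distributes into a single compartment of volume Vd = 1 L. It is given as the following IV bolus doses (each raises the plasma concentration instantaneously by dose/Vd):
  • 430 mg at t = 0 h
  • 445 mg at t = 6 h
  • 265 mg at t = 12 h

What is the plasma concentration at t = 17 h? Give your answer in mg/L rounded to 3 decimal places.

k = ln 2 / 13 = 0.05332 per h
Dose 1 (430 mg at t=0 h): 430·exp(−0.05332·17) = 173.706 mg/L
Dose 2 (445 mg at t=6 h): 445·exp(−0.05332·11) = 247.538 mg/L
Dose 3 (265 mg at t=12 h): 265·exp(−0.05332·5) = 202.986 mg/L
C(17) = 173.706 + 247.538 + 202.986 = 624.229 mg/L

624.229 mg/L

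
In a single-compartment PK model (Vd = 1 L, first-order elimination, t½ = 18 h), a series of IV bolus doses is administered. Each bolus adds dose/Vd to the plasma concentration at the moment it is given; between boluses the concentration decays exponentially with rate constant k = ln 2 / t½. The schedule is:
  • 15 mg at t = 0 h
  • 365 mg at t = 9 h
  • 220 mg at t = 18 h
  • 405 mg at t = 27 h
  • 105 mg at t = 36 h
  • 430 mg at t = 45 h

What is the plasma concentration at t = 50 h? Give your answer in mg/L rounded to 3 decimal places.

724.582 mg/L

k = ln 2 / 18 = 0.03851 per h
Dose 1 (15 mg at t=0 h): 15·exp(−0.03851·50) = 2.187 mg/L
Dose 2 (365 mg at t=9 h): 365·exp(−0.03851·41) = 75.269 mg/L
Dose 3 (220 mg at t=18 h): 220·exp(−0.03851·32) = 64.159 mg/L
Dose 4 (405 mg at t=27 h): 405·exp(−0.03851·23) = 167.034 mg/L
Dose 5 (105 mg at t=36 h): 105·exp(−0.03851·14) = 61.243 mg/L
Dose 6 (430 mg at t=45 h): 430·exp(−0.03851·5) = 354.690 mg/L
C(50) = 2.187 + 75.269 + 64.159 + 167.034 + 61.243 + 354.690 = 724.582 mg/L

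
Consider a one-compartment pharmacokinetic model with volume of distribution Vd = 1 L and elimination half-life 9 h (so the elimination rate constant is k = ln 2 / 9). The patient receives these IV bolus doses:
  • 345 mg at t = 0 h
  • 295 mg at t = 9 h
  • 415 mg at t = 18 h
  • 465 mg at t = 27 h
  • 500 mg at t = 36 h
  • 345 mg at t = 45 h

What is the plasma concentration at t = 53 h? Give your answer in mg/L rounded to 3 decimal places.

427.889 mg/L

k = ln 2 / 9 = 0.07702 per h
Dose 1 (345 mg at t=0 h): 345·exp(−0.07702·53) = 5.822 mg/L
Dose 2 (295 mg at t=9 h): 295·exp(−0.07702·44) = 9.957 mg/L
Dose 3 (415 mg at t=18 h): 415·exp(−0.07702·35) = 28.014 mg/L
Dose 4 (465 mg at t=27 h): 465·exp(−0.07702·26) = 62.778 mg/L
Dose 5 (500 mg at t=36 h): 500·exp(−0.07702·17) = 135.007 mg/L
Dose 6 (345 mg at t=45 h): 345·exp(−0.07702·8) = 186.310 mg/L
C(53) = 5.822 + 9.957 + 28.014 + 62.778 + 135.007 + 186.310 = 427.889 mg/L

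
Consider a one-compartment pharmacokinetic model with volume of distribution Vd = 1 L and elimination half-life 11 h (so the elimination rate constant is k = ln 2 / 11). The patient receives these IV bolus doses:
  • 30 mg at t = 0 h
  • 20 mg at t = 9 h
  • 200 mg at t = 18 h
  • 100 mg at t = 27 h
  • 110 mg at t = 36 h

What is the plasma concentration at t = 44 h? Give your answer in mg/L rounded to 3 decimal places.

k = ln 2 / 11 = 0.06301 per h
Dose 1 (30 mg at t=0 h): 30·exp(−0.06301·44) = 1.875 mg/L
Dose 2 (20 mg at t=9 h): 20·exp(−0.06301·35) = 2.204 mg/L
Dose 3 (200 mg at t=18 h): 200·exp(−0.06301·26) = 38.860 mg/L
Dose 4 (100 mg at t=27 h): 100·exp(−0.06301·17) = 34.259 mg/L
Dose 5 (110 mg at t=36 h): 110·exp(−0.06301·8) = 66.445 mg/L
C(44) = 1.875 + 2.204 + 38.860 + 34.259 + 66.445 = 143.643 mg/L

143.643 mg/L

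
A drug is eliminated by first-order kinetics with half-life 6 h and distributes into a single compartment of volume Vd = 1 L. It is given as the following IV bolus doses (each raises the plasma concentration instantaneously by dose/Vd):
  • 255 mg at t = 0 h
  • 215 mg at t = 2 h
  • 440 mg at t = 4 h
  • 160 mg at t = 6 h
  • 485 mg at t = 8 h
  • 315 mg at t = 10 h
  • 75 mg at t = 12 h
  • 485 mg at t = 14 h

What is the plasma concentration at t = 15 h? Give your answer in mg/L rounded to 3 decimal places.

1150.953 mg/L

k = ln 2 / 6 = 0.11552 per h
Dose 1 (255 mg at t=0 h): 255·exp(−0.11552·15) = 45.078 mg/L
Dose 2 (215 mg at t=2 h): 215·exp(−0.11552·13) = 47.886 mg/L
Dose 3 (440 mg at t=4 h): 440·exp(−0.11552·11) = 123.471 mg/L
Dose 4 (160 mg at t=6 h): 160·exp(−0.11552·9) = 56.569 mg/L
Dose 5 (485 mg at t=8 h): 485·exp(−0.11552·7) = 216.043 mg/L
Dose 6 (315 mg at t=10 h): 315·exp(−0.11552·5) = 176.788 mg/L
Dose 7 (75 mg at t=12 h): 75·exp(−0.11552·3) = 53.033 mg/L
Dose 8 (485 mg at t=14 h): 485·exp(−0.11552·1) = 432.086 mg/L
C(15) = 45.078 + 47.886 + 123.471 + 56.569 + 216.043 + 176.788 + 53.033 + 432.086 = 1150.953 mg/L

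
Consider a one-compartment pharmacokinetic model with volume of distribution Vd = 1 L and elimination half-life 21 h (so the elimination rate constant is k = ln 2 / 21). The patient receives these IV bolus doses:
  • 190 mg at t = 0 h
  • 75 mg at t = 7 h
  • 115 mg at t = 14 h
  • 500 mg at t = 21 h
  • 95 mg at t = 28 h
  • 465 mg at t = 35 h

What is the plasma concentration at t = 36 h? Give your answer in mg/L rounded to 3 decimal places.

k = ln 2 / 21 = 0.03301 per h
Dose 1 (190 mg at t=0 h): 190·exp(−0.03301·36) = 57.903 mg/L
Dose 2 (75 mg at t=7 h): 75·exp(−0.03301·29) = 28.797 mg/L
Dose 3 (115 mg at t=14 h): 115·exp(−0.03301·22) = 55.633 mg/L
Dose 4 (500 mg at t=21 h): 500·exp(−0.03301·15) = 304.753 mg/L
Dose 5 (95 mg at t=28 h): 95·exp(−0.03301·8) = 72.953 mg/L
Dose 6 (465 mg at t=35 h): 465·exp(−0.03301·1) = 449.902 mg/L
C(36) = 57.903 + 28.797 + 55.633 + 304.753 + 72.953 + 449.902 = 969.943 mg/L

969.943 mg/L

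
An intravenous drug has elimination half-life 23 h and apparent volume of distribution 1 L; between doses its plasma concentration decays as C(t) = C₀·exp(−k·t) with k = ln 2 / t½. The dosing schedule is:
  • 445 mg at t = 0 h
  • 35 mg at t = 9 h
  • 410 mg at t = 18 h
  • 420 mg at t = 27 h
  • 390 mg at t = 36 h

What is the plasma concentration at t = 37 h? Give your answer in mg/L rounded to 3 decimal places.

1081.369 mg/L

k = ln 2 / 23 = 0.03014 per h
Dose 1 (445 mg at t=0 h): 445·exp(−0.03014·37) = 145.913 mg/L
Dose 2 (35 mg at t=9 h): 35·exp(−0.03014·28) = 15.052 mg/L
Dose 3 (410 mg at t=18 h): 410·exp(−0.03014·19) = 231.263 mg/L
Dose 4 (420 mg at t=27 h): 420·exp(−0.03014·10) = 310.718 mg/L
Dose 5 (390 mg at t=36 h): 390·exp(−0.03014·1) = 378.422 mg/L
C(37) = 145.913 + 15.052 + 231.263 + 310.718 + 378.422 = 1081.369 mg/L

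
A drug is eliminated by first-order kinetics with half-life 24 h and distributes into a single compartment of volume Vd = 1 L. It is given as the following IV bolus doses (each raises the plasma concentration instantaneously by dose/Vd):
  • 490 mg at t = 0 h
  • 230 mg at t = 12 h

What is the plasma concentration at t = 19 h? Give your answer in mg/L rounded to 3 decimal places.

k = ln 2 / 24 = 0.02888 per h
Dose 1 (490 mg at t=0 h): 490·exp(−0.02888·19) = 283.061 mg/L
Dose 2 (230 mg at t=12 h): 230·exp(−0.02888·7) = 187.900 mg/L
C(19) = 283.061 + 187.900 = 470.962 mg/L

470.962 mg/L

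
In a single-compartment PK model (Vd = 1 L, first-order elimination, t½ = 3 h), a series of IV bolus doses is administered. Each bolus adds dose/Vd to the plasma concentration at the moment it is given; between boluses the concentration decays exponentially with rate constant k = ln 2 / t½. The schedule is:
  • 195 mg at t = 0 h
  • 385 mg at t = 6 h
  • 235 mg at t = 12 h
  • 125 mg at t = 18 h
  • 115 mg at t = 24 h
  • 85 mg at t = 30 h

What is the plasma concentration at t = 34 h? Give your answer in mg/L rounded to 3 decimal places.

50.372 mg/L

k = ln 2 / 3 = 0.23105 per h
Dose 1 (195 mg at t=0 h): 195·exp(−0.23105·34) = 0.076 mg/L
Dose 2 (385 mg at t=6 h): 385·exp(−0.23105·28) = 0.597 mg/L
Dose 3 (235 mg at t=12 h): 235·exp(−0.23105·22) = 1.457 mg/L
Dose 4 (125 mg at t=18 h): 125·exp(−0.23105·16) = 3.100 mg/L
Dose 5 (115 mg at t=24 h): 115·exp(−0.23105·10) = 11.409 mg/L
Dose 6 (85 mg at t=30 h): 85·exp(−0.23105·4) = 33.732 mg/L
C(34) = 0.076 + 0.597 + 1.457 + 3.100 + 11.409 + 33.732 = 50.372 mg/L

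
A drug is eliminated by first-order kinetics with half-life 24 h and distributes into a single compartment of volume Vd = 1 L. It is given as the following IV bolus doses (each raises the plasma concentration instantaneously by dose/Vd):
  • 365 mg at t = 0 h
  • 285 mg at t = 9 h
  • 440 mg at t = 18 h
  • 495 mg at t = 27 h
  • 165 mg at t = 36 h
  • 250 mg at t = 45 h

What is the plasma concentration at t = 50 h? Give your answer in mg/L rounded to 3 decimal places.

k = ln 2 / 24 = 0.02888 per h
Dose 1 (365 mg at t=0 h): 365·exp(−0.02888·50) = 86.129 mg/L
Dose 2 (285 mg at t=9 h): 285·exp(−0.02888·41) = 87.214 mg/L
Dose 3 (440 mg at t=18 h): 440·exp(−0.02888·32) = 174.614 mg/L
Dose 4 (495 mg at t=27 h): 495·exp(−0.02888·23) = 254.752 mg/L
Dose 5 (165 mg at t=36 h): 165·exp(−0.02888·14) = 110.124 mg/L
Dose 6 (250 mg at t=45 h): 250·exp(−0.02888·5) = 216.384 mg/L
C(50) = 86.129 + 87.214 + 174.614 + 254.752 + 110.124 + 216.384 = 929.217 mg/L

929.217 mg/L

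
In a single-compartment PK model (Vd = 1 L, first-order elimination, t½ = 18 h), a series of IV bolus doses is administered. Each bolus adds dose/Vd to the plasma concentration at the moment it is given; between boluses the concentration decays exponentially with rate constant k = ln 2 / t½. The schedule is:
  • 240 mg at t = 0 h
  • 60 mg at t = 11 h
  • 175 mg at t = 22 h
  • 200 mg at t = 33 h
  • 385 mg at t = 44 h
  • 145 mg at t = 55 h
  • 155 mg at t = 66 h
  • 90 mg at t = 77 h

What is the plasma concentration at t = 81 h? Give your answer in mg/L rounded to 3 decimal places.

k = ln 2 / 18 = 0.03851 per h
Dose 1 (240 mg at t=0 h): 240·exp(−0.03851·81) = 10.607 mg/L
Dose 2 (60 mg at t=11 h): 60·exp(−0.03851·70) = 4.050 mg/L
Dose 3 (175 mg at t=22 h): 175·exp(−0.03851·59) = 18.044 mg/L
Dose 4 (200 mg at t=33 h): 200·exp(−0.03851·48) = 31.498 mg/L
Dose 5 (385 mg at t=44 h): 385·exp(−0.03851·37) = 92.614 mg/L
Dose 6 (145 mg at t=55 h): 145·exp(−0.03851·26) = 53.278 mg/L
Dose 7 (155 mg at t=66 h): 155·exp(−0.03851·15) = 86.991 mg/L
Dose 8 (90 mg at t=77 h): 90·exp(−0.03851·4) = 77.152 mg/L
C(81) = 10.607 + 4.050 + 18.044 + 31.498 + 92.614 + 53.278 + 86.991 + 77.152 = 374.233 mg/L

374.233 mg/L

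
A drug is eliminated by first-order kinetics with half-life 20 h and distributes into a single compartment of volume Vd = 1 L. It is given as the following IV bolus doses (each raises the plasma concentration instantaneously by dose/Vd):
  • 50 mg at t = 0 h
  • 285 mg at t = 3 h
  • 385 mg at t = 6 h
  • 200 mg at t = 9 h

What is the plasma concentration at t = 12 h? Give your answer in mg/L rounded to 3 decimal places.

k = ln 2 / 20 = 0.03466 per h
Dose 1 (50 mg at t=0 h): 50·exp(−0.03466·12) = 32.988 mg/L
Dose 2 (285 mg at t=3 h): 285·exp(−0.03466·9) = 208.632 mg/L
Dose 3 (385 mg at t=6 h): 385·exp(−0.03466·6) = 312.717 mg/L
Dose 4 (200 mg at t=9 h): 200·exp(−0.03466·3) = 180.250 mg/L
C(12) = 32.988 + 208.632 + 312.717 + 180.250 = 734.587 mg/L

734.587 mg/L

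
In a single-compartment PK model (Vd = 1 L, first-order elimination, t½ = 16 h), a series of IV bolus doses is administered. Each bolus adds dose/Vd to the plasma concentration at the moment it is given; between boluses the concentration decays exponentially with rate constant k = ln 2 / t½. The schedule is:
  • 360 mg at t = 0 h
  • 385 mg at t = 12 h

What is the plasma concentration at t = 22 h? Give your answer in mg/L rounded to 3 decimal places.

388.441 mg/L

k = ln 2 / 16 = 0.04332 per h
Dose 1 (360 mg at t=0 h): 360·exp(−0.04332·22) = 138.799 mg/L
Dose 2 (385 mg at t=12 h): 385·exp(−0.04332·10) = 249.642 mg/L
C(22) = 138.799 + 249.642 = 388.441 mg/L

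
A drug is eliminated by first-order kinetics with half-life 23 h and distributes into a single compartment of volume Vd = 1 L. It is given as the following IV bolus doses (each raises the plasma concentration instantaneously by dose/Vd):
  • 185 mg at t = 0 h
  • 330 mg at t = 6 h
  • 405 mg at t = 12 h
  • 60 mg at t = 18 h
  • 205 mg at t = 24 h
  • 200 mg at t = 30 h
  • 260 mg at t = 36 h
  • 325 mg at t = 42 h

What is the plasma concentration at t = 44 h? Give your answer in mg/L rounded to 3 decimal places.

1089.563 mg/L

k = ln 2 / 23 = 0.03014 per h
Dose 1 (185 mg at t=0 h): 185·exp(−0.03014·44) = 49.123 mg/L
Dose 2 (330 mg at t=6 h): 330·exp(−0.03014·38) = 104.993 mg/L
Dose 3 (405 mg at t=12 h): 405·exp(−0.03014·32) = 154.394 mg/L
Dose 4 (60 mg at t=18 h): 60·exp(−0.03014·26) = 27.407 mg/L
Dose 5 (205 mg at t=24 h): 205·exp(−0.03014·20) = 112.199 mg/L
Dose 6 (200 mg at t=30 h): 200·exp(−0.03014·14) = 131.158 mg/L
Dose 7 (260 mg at t=36 h): 260·exp(−0.03014·8) = 204.299 mg/L
Dose 8 (325 mg at t=42 h): 325·exp(−0.03014·2) = 305.990 mg/L
C(44) = 49.123 + 104.993 + 154.394 + 27.407 + 112.199 + 131.158 + 204.299 + 305.990 = 1089.563 mg/L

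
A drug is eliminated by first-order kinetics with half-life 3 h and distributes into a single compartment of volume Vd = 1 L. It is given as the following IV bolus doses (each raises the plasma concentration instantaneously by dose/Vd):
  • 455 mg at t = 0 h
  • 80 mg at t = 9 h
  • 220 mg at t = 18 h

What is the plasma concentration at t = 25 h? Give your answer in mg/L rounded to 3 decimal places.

47.048 mg/L

k = ln 2 / 3 = 0.23105 per h
Dose 1 (455 mg at t=0 h): 455·exp(−0.23105·25) = 1.411 mg/L
Dose 2 (80 mg at t=9 h): 80·exp(−0.23105·16) = 1.984 mg/L
Dose 3 (220 mg at t=18 h): 220·exp(−0.23105·7) = 43.654 mg/L
C(25) = 1.411 + 1.984 + 43.654 = 47.048 mg/L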